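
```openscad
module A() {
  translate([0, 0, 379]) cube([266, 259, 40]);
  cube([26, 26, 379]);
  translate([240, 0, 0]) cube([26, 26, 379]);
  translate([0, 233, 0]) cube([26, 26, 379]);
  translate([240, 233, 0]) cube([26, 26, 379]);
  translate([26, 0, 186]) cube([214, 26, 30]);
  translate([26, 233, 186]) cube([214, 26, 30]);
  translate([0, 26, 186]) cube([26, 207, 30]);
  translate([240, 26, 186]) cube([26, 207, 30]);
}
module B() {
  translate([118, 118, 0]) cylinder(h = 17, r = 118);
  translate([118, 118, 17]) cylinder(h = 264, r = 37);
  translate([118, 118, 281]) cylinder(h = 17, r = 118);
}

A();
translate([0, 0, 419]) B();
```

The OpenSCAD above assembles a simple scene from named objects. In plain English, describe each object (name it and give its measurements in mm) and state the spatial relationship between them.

A is a four-legged stool. The seat is a 266×259×40 mm slab whose top surface is at z = 419 mm; four square legs, each 26×26 mm in cross-section, run from the floor (z = 0) to the underside of the seat, each flush with a corner of the seat. Four stretchers, 26 mm wide and 30 mm tall, connect adjacent legs with their undersides at z = 186 mm, each running between the inner faces of the legs it joins and aligned with the legs' outer faces on the other axis.

B is a spool: two coaxial disc flanges of radius 118 mm and thickness 17 mm, joined by a core cylinder of radius 37 mm and height 264 mm. The lower flange rests on z = 0 and the three cylinders share a vertical axis.

The spool is on top of the stool.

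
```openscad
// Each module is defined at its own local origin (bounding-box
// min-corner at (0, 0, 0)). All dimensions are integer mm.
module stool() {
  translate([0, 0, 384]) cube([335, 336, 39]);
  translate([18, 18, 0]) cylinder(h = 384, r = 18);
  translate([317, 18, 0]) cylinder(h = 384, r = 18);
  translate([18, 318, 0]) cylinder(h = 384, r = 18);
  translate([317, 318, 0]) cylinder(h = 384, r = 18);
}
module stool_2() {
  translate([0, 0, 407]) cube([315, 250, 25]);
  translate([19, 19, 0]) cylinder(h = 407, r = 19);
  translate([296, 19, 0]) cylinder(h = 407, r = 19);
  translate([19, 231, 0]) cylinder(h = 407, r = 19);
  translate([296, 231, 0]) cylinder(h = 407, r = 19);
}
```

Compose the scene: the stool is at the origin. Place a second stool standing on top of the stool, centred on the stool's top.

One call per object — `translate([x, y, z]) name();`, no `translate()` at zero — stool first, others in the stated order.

stool();
translate([10, 43, 423]) stool_2();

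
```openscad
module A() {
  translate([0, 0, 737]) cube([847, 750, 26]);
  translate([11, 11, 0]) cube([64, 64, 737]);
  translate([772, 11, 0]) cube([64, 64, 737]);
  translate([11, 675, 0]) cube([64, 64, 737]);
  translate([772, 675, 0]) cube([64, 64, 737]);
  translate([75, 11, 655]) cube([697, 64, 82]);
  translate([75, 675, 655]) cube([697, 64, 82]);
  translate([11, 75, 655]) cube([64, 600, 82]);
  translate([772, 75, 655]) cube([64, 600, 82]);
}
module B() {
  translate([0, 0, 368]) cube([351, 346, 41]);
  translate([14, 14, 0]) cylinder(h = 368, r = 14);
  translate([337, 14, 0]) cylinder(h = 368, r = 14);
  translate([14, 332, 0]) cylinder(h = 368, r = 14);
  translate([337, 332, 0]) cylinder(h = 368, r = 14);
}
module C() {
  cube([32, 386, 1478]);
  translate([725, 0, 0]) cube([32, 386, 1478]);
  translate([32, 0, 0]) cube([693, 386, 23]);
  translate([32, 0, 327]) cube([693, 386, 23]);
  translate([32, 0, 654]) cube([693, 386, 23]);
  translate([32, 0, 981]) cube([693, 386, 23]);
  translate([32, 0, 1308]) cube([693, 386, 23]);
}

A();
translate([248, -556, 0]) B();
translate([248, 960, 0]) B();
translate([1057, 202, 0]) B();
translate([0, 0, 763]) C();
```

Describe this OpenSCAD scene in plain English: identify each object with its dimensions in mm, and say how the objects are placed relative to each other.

A is a rectangular dining table. The top is 847×750×26 mm with its upper surface at z = 763 mm. It stands on four 64×64 mm square legs, each inset 11 mm from the nearest pair of top edges, running from the floor to the underside of the top. Four apron rails, 64 mm thick and 82 mm tall, run between adjacent legs with their top edges flush with the underside of the top and their outer faces flush with the legs' outer faces.

B is a four-legged stool. The seat is 351×346 mm, 41 mm thick, top at z = 409 mm. It stands on four round legs, each 28 mm in diameter, from z = 0 to the seat underside, each leg's axis is inset half a diameter from the nearest pair of seat edges (so the leg's bounding box is flush with the corner).

C is an open bookshelf. Two side panels, each 32 mm thick, 386 mm deep and 1478 mm tall, stand 757 mm apart (outside-to-outside). Between them sit 5 shelves, each 23 mm thick and 386 mm deep, spanning the full gap between the sides. The bottom shelf rests on the floor (its underside at z = 0) and the clear gap between one shelf's top and the next shelf's underside is 304 mm.

Three stools sit around the table at the −y, +y, +x sides. The bookshelf is on top of the table.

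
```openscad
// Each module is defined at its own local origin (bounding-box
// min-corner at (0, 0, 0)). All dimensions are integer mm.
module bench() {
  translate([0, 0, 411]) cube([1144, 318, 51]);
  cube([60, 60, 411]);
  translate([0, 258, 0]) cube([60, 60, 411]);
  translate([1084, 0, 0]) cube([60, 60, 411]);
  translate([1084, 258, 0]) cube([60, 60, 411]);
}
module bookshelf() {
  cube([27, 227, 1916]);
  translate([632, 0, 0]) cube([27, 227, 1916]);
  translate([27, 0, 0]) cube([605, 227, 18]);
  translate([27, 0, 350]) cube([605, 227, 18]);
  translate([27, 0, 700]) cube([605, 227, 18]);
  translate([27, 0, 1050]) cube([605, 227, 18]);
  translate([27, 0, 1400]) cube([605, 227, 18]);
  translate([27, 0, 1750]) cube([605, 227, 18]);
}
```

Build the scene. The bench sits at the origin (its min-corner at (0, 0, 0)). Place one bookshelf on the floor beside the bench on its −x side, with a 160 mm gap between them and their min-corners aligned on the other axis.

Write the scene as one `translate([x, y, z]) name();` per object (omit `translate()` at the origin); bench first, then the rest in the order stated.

bench();
translate([-819, 0, 0]) bookshelf();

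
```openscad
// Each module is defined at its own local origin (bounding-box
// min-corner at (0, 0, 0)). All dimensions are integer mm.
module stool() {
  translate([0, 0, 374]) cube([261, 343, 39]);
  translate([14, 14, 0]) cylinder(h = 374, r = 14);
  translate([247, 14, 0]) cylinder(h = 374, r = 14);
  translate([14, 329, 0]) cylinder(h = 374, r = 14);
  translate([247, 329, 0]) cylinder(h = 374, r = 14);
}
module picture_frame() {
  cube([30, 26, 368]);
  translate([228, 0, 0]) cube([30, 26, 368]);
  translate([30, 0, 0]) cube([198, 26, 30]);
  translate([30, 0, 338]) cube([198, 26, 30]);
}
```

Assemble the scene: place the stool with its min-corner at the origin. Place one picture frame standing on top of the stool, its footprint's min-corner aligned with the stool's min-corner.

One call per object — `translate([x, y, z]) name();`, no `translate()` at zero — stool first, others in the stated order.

stool();
translate([0, 0, 413]) picture_frame();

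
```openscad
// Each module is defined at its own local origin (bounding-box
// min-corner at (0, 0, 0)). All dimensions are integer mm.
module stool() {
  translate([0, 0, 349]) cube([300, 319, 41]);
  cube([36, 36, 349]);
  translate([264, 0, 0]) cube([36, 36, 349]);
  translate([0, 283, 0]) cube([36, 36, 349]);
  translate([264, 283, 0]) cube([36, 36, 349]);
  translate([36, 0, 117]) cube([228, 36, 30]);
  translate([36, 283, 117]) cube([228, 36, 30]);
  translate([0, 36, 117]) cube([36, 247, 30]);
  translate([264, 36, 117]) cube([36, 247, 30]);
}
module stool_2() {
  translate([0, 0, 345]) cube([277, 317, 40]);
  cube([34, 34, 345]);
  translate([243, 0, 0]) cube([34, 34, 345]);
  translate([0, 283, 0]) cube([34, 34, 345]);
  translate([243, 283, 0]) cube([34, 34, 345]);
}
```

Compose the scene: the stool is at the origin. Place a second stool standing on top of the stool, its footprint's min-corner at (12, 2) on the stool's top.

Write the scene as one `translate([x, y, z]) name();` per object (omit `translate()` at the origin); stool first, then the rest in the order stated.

stool();
translate([12, 2, 390]) stool_2();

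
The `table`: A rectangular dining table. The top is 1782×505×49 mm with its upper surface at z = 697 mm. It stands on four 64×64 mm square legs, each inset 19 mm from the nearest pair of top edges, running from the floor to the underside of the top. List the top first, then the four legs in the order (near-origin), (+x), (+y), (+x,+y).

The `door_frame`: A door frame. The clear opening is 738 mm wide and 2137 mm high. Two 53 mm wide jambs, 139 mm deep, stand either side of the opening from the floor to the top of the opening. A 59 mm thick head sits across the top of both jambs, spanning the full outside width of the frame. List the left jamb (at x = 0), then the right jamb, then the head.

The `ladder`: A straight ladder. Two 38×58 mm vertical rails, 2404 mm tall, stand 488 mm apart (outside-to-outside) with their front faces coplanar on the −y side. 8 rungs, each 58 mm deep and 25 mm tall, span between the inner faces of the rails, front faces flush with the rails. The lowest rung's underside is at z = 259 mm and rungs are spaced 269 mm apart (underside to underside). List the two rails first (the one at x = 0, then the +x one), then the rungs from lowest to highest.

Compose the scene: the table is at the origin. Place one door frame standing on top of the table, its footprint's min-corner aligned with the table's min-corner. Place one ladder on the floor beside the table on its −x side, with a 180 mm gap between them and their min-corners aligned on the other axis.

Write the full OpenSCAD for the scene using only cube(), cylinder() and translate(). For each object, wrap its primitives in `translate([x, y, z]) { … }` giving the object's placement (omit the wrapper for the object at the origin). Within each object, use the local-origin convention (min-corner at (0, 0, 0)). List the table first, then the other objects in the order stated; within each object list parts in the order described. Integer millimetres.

translate([0, 0, 648]) cube([1782, 505, 49]);
translate([19, 19, 0]) cube([64, 64, 648]);
translate([1699, 19, 0]) cube([64, 64, 648]);
translate([19, 422, 0]) cube([64, 64, 648]);
translate([1699, 422, 0]) cube([64, 64, 648]);
translate([0, 0, 697]) {
  cube([53, 139, 2137]);
  translate([791, 0, 0]) cube([53, 139, 2137]);
  translate([0, 0, 2137]) cube([844, 139, 59]);
}
translate([-668, 0, 0]) {
  cube([38, 58, 2404]);
  translate([450, 0, 0]) cube([38, 58, 2404]);
  translate([38, 0, 259]) cube([412, 58, 25]);
  translate([38, 0, 528]) cube([412, 58, 25]);
  translate([38, 0, 797]) cube([412, 58, 25]);
  translate([38, 0, 1066]) cube([412, 58, 25]);
  translate([38, 0, 1335]) cube([412, 58, 25]);
  translate([38, 0, 1604]) cube([412, 58, 25]);
  translate([38, 0, 1873]) cube([412, 58, 25]);
  translate([38, 0, 2142]) cube([412, 58, 25]);
}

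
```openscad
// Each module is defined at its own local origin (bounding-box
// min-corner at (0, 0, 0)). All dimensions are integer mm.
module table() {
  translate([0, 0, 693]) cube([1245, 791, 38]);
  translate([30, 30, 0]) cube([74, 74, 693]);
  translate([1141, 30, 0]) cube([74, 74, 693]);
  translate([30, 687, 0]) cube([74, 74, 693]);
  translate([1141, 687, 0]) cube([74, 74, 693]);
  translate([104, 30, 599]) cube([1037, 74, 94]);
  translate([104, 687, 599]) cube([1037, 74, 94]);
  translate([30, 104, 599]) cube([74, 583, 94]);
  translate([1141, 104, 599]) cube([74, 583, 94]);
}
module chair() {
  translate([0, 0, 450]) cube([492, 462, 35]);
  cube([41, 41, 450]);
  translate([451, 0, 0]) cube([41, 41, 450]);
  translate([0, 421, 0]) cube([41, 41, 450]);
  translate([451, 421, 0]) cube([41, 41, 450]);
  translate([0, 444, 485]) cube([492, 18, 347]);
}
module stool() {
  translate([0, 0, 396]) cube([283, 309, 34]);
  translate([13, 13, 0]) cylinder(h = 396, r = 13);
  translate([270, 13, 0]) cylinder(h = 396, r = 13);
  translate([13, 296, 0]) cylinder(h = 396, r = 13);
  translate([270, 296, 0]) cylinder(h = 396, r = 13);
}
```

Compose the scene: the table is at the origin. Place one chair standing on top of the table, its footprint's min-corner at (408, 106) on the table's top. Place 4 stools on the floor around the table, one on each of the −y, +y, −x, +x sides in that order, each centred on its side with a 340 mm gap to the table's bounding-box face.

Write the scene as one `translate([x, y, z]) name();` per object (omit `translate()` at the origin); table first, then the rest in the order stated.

table();
translate([408, 106, 731]) chair();
translate([481, -649, 0]) stool();
translate([481, 1131, 0]) stool();
translate([-623, 241, 0]) stool();
translate([1585, 241, 0]) stool();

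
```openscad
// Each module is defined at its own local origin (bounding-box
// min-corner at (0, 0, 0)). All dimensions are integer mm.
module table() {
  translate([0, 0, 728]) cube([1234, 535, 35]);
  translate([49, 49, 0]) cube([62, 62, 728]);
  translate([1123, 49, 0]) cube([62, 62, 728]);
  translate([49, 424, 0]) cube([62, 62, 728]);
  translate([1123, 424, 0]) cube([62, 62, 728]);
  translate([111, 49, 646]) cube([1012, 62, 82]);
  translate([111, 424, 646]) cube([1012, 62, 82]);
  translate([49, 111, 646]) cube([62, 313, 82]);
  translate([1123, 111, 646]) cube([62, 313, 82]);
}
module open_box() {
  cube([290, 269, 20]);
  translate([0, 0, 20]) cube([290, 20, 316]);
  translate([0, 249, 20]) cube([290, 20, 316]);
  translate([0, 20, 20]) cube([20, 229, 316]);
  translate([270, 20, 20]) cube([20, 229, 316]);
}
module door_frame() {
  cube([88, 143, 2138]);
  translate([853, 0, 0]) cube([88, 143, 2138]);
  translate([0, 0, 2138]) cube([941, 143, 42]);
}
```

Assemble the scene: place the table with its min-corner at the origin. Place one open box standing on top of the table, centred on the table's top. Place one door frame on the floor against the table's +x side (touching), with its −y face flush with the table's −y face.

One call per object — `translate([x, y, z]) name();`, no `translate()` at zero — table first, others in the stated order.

table();
translate([472, 133, 763]) open_box();
translate([1234, 0, 0]) door_frame();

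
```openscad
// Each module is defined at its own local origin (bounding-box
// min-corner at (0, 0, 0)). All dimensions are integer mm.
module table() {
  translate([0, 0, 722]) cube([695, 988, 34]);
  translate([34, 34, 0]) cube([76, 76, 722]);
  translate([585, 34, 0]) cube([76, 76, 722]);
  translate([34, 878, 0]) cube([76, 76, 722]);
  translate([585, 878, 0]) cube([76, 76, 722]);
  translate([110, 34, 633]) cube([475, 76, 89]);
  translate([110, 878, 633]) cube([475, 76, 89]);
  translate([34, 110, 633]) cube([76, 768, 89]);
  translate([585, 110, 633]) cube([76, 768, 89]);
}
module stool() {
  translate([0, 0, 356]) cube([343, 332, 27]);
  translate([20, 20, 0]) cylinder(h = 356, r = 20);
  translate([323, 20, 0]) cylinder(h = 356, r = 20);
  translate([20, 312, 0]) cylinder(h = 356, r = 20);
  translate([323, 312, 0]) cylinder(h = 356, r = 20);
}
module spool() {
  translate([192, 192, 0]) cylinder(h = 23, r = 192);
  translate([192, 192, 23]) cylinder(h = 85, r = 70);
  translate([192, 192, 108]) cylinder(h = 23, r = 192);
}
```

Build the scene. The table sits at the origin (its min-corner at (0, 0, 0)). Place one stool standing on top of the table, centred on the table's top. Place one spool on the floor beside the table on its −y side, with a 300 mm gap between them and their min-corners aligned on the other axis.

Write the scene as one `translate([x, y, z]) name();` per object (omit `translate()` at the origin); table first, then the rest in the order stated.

table();
translate([176, 328, 756]) stool();
translate([0, -684, 0]) spool();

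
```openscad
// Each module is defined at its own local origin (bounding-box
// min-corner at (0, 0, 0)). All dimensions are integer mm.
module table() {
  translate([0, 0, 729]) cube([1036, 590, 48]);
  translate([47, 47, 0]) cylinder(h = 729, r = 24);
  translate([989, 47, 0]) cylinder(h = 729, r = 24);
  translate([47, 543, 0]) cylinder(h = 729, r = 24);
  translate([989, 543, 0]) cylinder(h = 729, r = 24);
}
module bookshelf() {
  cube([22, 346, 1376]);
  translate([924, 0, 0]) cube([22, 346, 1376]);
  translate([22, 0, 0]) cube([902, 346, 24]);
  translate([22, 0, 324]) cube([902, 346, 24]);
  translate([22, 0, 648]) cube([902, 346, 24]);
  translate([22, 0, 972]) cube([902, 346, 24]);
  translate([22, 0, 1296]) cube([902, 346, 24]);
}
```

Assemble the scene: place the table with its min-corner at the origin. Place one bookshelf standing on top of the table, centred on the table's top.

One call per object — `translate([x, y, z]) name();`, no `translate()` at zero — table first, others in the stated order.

table();
translate([45, 122, 777]) bookshelf();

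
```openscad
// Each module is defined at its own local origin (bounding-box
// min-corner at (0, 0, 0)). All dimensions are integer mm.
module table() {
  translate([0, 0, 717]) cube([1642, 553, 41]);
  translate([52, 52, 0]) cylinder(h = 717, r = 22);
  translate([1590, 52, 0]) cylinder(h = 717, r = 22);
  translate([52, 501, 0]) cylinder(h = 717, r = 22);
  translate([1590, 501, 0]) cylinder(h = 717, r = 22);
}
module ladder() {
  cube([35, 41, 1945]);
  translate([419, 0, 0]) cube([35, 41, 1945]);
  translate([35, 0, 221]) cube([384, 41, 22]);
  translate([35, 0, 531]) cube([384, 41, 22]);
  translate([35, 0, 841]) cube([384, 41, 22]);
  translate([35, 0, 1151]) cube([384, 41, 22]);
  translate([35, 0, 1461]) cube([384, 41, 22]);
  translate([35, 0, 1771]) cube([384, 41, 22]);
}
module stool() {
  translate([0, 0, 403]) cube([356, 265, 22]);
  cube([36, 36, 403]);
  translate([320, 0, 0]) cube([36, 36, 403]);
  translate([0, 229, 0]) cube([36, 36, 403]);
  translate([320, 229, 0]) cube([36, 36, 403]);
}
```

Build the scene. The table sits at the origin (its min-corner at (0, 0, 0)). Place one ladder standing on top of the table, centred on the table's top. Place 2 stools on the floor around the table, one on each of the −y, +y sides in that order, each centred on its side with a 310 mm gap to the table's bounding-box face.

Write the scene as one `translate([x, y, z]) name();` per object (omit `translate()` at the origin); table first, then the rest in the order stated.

table();
translate([594, 256, 758]) ladder();
translate([643, -575, 0]) stool();
translate([643, 863, 0]) stool();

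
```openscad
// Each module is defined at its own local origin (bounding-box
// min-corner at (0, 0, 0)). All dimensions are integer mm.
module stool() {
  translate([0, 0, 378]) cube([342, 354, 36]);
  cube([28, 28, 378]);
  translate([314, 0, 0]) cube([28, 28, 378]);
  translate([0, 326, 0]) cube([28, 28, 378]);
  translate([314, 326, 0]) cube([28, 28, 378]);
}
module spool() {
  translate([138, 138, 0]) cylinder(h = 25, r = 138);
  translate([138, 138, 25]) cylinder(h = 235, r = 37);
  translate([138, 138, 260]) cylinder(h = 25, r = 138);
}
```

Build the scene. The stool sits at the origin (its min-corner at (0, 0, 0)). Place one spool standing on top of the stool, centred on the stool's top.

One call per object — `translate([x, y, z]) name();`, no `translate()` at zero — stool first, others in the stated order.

stool();
translate([33, 39, 414]) spool();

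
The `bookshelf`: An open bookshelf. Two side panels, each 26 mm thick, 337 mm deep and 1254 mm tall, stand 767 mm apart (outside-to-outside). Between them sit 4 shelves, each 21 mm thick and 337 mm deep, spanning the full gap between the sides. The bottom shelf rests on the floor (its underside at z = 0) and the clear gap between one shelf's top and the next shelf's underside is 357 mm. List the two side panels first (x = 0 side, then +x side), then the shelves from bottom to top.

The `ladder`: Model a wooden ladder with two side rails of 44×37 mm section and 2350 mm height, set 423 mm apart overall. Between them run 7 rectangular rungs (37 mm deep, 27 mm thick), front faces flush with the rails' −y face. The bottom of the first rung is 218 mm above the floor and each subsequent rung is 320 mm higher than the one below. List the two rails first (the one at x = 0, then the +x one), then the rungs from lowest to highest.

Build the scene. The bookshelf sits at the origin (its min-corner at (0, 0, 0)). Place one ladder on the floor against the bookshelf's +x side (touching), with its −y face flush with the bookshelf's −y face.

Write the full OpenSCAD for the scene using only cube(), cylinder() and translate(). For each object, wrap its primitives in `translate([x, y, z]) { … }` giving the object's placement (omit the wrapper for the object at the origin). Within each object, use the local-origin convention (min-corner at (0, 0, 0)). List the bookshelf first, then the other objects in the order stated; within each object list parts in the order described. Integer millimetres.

cube([26, 337, 1254]);
translate([741, 0, 0]) cube([26, 337, 1254]);
translate([26, 0, 0]) cube([715, 337, 21]);
translate([26, 0, 378]) cube([715, 337, 21]);
translate([26, 0, 756]) cube([715, 337, 21]);
translate([26, 0, 1134]) cube([715, 337, 21]);
translate([767, 0, 0]) {
  cube([44, 37, 2350]);
  translate([379, 0, 0]) cube([44, 37, 2350]);
  translate([44, 0, 218]) cube([335, 37, 27]);
  translate([44, 0, 538]) cube([335, 37, 27]);
  translate([44, 0, 858]) cube([335, 37, 27]);
  translate([44, 0, 1178]) cube([335, 37, 27]);
  translate([44, 0, 1498]) cube([335, 37, 27]);
  translate([44, 0, 1818]) cube([335, 37, 27]);
  translate([44, 0, 2138]) cube([335, 37, 27]);
}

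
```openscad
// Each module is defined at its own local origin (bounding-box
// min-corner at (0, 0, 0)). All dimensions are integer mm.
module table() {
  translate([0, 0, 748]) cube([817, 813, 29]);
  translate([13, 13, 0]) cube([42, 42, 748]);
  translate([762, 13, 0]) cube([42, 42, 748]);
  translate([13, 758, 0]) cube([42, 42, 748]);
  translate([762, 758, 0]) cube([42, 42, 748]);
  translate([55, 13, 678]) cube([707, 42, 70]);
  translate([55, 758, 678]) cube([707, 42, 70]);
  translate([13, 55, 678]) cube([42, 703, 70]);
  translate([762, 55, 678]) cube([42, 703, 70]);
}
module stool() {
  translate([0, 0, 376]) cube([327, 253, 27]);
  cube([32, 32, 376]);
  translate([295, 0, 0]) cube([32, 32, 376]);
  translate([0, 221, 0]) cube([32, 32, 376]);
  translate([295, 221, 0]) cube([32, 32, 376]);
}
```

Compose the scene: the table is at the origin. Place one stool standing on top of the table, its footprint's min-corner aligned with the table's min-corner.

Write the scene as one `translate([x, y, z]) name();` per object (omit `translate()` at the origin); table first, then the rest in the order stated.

table();
translate([0, 0, 777]) stool();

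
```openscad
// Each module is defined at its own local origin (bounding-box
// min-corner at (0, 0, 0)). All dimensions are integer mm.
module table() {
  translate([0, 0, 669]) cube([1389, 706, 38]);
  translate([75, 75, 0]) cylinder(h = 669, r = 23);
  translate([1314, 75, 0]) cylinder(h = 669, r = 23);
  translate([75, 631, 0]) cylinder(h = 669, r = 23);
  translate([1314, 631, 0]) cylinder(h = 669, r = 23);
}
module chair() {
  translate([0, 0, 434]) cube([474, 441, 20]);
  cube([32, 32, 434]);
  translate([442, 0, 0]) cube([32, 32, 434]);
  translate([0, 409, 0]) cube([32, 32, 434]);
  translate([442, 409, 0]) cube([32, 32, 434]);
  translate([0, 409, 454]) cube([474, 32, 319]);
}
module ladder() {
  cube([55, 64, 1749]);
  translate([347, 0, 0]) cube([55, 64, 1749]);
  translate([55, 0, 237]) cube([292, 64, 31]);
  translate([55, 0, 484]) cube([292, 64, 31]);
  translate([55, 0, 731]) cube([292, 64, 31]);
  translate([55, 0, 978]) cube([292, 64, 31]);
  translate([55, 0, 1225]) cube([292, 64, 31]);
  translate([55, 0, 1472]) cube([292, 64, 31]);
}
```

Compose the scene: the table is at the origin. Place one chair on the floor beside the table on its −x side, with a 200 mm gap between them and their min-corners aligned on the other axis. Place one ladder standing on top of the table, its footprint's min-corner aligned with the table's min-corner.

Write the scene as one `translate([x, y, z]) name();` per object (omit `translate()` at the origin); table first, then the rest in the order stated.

table();
translate([-674, 0, 0]) chair();
translate([0, 0, 707]) ladder();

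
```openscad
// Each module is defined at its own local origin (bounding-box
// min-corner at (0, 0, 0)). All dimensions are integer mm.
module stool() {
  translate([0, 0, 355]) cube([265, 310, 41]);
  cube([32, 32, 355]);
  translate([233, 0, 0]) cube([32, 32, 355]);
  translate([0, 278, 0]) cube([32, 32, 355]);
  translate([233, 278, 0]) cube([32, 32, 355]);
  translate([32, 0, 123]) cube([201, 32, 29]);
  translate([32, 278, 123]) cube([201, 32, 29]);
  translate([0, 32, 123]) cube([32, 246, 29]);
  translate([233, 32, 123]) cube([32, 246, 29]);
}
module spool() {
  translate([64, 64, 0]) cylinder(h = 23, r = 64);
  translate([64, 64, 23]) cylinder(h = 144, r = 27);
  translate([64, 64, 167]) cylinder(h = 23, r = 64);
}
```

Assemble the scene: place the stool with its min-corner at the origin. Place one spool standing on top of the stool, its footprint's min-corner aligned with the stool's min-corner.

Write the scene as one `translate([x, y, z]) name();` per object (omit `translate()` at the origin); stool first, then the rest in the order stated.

stool();
translate([0, 0, 396]) spool();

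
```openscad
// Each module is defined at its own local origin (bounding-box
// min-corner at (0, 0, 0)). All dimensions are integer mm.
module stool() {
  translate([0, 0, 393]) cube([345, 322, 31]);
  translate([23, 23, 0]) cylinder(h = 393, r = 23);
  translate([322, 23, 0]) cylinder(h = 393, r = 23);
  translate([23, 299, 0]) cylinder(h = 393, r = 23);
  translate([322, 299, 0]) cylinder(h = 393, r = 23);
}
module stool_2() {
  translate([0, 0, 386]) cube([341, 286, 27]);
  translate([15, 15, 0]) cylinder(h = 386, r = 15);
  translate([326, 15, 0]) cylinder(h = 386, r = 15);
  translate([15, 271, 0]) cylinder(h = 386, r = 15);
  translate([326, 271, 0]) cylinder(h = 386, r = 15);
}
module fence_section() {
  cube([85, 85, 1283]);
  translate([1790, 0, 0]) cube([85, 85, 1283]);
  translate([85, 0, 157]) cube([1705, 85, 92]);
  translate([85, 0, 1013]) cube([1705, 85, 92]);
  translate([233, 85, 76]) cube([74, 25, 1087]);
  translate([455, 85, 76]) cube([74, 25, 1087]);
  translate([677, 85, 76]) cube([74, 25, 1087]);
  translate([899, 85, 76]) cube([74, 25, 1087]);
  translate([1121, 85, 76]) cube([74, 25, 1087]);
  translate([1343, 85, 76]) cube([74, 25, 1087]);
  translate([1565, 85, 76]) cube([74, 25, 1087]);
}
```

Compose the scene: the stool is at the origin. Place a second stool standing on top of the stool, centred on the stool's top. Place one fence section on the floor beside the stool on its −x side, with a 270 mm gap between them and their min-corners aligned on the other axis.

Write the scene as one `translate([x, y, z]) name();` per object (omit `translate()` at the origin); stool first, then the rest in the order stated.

stool();
translate([2, 18, 424]) stool_2();
translate([-2145, 0, 0]) fence_section();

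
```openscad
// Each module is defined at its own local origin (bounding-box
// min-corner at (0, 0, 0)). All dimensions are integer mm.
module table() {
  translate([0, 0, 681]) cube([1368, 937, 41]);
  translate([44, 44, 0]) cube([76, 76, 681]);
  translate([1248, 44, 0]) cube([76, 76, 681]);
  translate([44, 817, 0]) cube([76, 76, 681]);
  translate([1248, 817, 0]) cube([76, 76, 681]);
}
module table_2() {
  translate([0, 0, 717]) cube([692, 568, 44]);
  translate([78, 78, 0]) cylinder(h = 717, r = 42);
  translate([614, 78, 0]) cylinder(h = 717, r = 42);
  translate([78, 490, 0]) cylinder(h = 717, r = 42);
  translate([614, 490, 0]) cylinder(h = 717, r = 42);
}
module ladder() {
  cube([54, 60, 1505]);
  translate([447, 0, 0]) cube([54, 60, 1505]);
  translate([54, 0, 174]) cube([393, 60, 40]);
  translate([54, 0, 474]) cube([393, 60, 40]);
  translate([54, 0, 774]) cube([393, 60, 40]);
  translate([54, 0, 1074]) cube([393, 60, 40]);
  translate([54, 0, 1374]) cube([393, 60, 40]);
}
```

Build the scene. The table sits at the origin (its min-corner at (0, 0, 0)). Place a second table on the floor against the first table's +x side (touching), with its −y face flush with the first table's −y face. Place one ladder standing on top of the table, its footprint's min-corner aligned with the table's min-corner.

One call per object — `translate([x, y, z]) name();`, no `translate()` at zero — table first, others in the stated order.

table();
translate([1368, 0, 0]) table_2();
translate([0, 0, 722]) ladder();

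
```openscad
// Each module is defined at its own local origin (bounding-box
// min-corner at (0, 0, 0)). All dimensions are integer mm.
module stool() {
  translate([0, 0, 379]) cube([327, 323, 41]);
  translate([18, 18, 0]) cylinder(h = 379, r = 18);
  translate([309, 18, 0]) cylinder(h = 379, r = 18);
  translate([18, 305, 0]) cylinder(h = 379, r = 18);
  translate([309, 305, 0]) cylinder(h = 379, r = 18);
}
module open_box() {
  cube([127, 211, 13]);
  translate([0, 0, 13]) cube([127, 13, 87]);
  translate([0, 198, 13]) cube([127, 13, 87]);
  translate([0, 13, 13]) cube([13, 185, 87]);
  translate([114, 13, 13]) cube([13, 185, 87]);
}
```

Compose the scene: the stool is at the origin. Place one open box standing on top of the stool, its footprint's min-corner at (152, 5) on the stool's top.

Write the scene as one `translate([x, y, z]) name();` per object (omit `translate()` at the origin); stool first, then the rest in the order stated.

stool();
translate([152, 5, 420]) open_box();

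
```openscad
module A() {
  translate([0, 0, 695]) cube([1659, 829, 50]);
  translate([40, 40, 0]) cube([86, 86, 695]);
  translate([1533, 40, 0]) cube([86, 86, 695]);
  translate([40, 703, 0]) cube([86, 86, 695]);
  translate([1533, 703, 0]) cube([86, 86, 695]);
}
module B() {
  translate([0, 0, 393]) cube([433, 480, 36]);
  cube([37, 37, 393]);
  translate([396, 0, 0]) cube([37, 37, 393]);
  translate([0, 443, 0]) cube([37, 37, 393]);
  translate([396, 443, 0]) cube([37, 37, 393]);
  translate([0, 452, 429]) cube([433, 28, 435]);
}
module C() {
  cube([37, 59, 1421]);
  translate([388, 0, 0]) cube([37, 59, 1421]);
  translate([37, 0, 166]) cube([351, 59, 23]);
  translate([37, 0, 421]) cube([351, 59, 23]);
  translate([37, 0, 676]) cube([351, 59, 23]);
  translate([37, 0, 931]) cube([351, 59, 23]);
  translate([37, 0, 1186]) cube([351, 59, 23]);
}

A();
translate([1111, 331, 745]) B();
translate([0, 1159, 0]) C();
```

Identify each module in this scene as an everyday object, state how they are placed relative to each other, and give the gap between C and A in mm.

A is a table. B is a chair. C is a ladder. The chair is on top of the table. The ladder is on the floor beside the table on its +y side. The gap between the ladder and the table is 330 mm.

The ladder's nearest face is 330 mm from the table's +y face.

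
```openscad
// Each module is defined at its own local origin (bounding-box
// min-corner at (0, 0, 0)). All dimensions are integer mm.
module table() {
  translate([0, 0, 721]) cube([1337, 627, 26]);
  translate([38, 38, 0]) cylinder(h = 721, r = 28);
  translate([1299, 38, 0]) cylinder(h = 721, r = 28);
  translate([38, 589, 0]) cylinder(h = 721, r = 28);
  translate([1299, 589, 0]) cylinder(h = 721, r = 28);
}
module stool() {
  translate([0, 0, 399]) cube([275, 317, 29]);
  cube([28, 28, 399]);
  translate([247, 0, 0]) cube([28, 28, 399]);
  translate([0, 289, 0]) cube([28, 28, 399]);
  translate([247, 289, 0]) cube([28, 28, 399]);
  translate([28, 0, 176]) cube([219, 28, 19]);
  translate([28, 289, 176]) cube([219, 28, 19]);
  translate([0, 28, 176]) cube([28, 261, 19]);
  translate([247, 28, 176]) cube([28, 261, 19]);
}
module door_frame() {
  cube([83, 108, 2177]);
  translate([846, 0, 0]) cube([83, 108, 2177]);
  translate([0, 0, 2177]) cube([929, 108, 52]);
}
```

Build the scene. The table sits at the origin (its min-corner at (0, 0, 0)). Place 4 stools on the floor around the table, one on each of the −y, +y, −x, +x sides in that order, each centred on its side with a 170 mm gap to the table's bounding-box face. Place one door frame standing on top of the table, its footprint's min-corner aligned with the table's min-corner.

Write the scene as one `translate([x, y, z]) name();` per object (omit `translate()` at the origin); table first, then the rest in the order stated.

table();
translate([531, -487, 0]) stool();
translate([531, 797, 0]) stool();
translate([-445, 155, 0]) stool();
translate([1507, 155, 0]) stool();
translate([0, 0, 747]) door_frame();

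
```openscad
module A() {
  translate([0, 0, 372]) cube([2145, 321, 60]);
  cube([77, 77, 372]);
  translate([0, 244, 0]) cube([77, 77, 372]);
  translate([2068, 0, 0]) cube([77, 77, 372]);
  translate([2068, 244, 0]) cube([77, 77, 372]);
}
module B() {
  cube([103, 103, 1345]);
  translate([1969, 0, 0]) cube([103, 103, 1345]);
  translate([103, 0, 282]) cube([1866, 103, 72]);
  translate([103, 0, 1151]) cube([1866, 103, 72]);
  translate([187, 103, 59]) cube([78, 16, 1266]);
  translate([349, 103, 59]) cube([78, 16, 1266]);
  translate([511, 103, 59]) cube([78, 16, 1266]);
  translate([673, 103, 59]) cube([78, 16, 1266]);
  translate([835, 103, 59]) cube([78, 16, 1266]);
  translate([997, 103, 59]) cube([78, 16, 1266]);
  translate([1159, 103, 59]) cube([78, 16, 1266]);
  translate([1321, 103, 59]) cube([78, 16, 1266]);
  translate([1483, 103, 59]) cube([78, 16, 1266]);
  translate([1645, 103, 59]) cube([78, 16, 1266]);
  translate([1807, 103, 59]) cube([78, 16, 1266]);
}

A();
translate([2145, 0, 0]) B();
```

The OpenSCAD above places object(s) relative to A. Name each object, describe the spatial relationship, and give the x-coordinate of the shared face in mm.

A is a bench. B is a fence section. The fence section is against the bench's +x side, with their −y faces flush. The x-coordinate of the shared face is 2145 mm.

The bench's +x face and the fence section's −x face are both at x = 2145 mm.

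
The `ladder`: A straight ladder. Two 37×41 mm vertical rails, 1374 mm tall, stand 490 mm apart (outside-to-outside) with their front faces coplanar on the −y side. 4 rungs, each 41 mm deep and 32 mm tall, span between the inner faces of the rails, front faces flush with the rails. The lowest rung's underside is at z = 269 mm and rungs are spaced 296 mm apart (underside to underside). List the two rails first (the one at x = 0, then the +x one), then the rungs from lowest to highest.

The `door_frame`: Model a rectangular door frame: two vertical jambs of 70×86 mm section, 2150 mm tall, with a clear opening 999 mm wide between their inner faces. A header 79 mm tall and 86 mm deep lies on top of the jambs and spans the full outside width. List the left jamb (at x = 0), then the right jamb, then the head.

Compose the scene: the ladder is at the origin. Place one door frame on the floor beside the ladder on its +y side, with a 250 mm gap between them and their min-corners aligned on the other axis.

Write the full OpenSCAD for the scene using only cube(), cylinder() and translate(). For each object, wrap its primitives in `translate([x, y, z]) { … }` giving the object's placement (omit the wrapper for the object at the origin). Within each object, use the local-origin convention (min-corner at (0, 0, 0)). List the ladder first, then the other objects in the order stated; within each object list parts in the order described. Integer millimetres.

cube([37, 41, 1374]);
translate([453, 0, 0]) cube([37, 41, 1374]);
translate([37, 0, 269]) cube([416, 41, 32]);
translate([37, 0, 565]) cube([416, 41, 32]);
translate([37, 0, 861]) cube([416, 41, 32]);
translate([37, 0, 1157]) cube([416, 41, 32]);
translate([0, 291, 0]) {
  cube([70, 86, 2150]);
  translate([1069, 0, 0]) cube([70, 86, 2150]);
  translate([0, 0, 2150]) cube([1139, 86, 79]);
}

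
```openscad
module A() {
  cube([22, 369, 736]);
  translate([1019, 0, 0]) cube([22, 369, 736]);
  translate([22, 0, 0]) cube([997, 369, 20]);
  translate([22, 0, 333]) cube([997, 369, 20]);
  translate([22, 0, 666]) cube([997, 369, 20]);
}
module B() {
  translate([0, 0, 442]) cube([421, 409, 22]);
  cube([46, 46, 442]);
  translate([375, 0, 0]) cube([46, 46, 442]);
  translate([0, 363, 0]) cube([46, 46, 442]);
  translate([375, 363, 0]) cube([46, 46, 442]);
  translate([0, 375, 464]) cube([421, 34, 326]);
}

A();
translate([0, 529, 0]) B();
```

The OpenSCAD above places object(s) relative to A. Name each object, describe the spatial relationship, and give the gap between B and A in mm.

A is a bookshelf. B is a chair. The chair is on the floor beside the bookshelf on its +y side. The gap between the chair and the bookshelf is 160 mm.

The chair's nearest face is 160 mm from the bookshelf's +y face.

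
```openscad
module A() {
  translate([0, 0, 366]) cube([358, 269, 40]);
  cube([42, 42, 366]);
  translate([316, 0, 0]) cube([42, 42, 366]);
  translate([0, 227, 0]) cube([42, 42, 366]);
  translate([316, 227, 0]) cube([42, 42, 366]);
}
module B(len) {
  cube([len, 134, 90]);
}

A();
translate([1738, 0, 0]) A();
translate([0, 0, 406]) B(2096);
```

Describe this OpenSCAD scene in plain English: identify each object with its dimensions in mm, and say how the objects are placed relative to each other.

A is a four-legged stool. The seat is a 358×269×40 mm slab whose top surface is at z = 406 mm; four square legs, each 42×42 mm in cross-section, run from the floor (z = 0) to the underside of the seat, each flush with a corner of the seat.

B is a rectangular beam 2096 mm long (x), 134 mm deep (y), 90 mm thick (z).

The beam spans the tops of two stools placed 1380 mm apart, resting at z = 406 mm.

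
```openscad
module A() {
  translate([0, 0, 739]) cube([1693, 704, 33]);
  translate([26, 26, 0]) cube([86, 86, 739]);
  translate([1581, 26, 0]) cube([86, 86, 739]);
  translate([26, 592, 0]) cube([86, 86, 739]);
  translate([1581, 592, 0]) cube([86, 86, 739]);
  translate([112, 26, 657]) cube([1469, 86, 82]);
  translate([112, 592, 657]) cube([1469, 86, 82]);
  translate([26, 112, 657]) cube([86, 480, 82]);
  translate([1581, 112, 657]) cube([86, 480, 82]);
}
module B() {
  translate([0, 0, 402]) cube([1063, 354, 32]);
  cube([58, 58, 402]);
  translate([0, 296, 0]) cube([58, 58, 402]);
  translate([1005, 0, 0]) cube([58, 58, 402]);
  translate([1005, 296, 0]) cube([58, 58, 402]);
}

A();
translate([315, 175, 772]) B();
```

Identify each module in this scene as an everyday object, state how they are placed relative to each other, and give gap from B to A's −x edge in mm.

A is a table. B is a bench. The bench is on top of the table, centred. The gap from the bench to the table's −x edge is 315 mm.

The bench's min-x is at 315; the table's min-x is 0; gap = 315 mm.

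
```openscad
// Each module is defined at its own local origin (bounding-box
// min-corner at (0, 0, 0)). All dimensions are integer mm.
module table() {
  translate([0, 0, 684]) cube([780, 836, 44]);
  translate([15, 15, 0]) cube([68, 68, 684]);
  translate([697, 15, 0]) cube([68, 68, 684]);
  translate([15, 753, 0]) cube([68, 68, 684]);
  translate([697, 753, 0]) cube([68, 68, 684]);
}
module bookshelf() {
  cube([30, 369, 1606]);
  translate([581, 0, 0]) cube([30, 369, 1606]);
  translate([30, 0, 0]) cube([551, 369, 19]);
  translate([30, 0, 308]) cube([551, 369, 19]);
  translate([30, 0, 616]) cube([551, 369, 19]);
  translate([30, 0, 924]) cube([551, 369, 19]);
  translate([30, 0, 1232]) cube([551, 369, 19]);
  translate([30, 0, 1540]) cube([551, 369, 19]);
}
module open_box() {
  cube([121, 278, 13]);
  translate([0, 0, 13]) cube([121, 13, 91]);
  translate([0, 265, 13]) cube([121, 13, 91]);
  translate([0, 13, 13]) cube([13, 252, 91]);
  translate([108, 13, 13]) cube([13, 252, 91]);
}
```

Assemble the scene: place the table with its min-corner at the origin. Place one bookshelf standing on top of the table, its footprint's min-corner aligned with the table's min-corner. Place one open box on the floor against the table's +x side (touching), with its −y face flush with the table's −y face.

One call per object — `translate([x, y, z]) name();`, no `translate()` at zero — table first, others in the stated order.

table();
translate([0, 0, 728]) bookshelf();
translate([780, 0, 0]) open_box();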